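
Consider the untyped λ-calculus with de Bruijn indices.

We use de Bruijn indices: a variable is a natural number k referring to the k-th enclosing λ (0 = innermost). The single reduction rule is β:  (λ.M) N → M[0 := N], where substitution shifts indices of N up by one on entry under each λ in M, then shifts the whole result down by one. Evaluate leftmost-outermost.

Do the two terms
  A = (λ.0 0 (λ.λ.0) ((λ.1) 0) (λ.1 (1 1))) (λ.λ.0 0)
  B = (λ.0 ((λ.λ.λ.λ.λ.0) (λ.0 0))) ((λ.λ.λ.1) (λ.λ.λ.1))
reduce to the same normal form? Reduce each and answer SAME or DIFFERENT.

Term A:
  start: (λ.0 0 (λ.λ.0) ((λ.1) 0) (λ.1 (1 1))) (λ.λ.0 0)
  →1  (λ.λ.0 0) (λ.λ.0 0) (λ.λ.0) ((λ.λ.λ.0 0) (λ.λ.0 0)) (λ.(λ.λ.0 0) ((λ.λ.0 0) (λ.λ.0 0)))
  →2  (λ.0 0) (λ.λ.0) ((λ.λ.λ.0 0) (λ.λ.0 0)) (λ.(λ.λ.0 0) ((λ.λ.0 0) (λ.λ.0 0)))
  →3  (λ.λ.0) (λ.λ.0) ((λ.λ.λ.0 0) (λ.λ.0 0)) (λ.(λ.λ.0 0) ((λ.λ.0 0) (λ.λ.0 0)))
  →4  (λ.0) ((λ.λ.λ.0 0) (λ.λ.0 0)) (λ.(λ.λ.0 0) ((λ.λ.0 0) (λ.λ.0 0)))
  →5  (λ.λ.λ.0 0) (λ.λ.0 0) (λ.(λ.λ.0 0) ((λ.λ.0 0) (λ.λ.0 0)))
  →6  (λ.λ.0 0) (λ.(λ.λ.0 0) ((λ.λ.0 0) (λ.λ.0 0)))
  →7  λ.0 0

Term B:
  start: (λ.0 ((λ.λ.λ.λ.λ.0) (λ.0 0))) ((λ.λ.λ.1) (λ.λ.λ.1))
  →1  (λ.λ.λ.1) (λ.λ.λ.1) ((λ.λ.λ.λ.λ.0) (λ.0 0))
  →2  (λ.λ.1) ((λ.λ.λ.λ.λ.0) (λ.0 0))
  →3  λ.(λ.λ.λ.λ.λ.0) (λ.0 0)
  →4  λ.λ.λ.λ.λ.0

Answer: DIFFERENT — A ⇓ λ.0 0, B ⇓ λ.λ.λ.λ.λ.0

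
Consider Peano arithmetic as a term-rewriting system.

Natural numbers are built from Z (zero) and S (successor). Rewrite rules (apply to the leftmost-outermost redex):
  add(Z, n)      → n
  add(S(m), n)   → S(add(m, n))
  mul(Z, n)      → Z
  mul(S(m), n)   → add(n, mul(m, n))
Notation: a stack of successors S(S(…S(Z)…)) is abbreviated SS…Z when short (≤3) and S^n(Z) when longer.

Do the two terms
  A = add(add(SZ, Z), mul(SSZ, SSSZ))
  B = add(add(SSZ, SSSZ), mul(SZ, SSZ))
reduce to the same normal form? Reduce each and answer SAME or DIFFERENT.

Term A:
  start: add(add(SZ, Z), mul(SSZ, SSSZ))
  →1  add(S(add(Z, Z)), mul(SSZ, SSSZ))
  →2  S(add(add(Z, Z), mul(SSZ, SSSZ)))
  →3  S(add(Z, mul(SSZ, SSSZ)))
  →4  S(mul(SSZ, SSSZ))
  →5  S(add(SSSZ, mul(SZ, SSSZ)))
  →6  S(S(add(SSZ, mul(SZ, SSSZ))))
  →7  S(S(S(add(SZ, mul(SZ, SSSZ)))))
  →8  S(S(S(S(add(Z, mul(SZ, SSSZ))))))
  →9  S(S(S(S(mul(SZ, SSSZ)))))
  →10  S(S(S(S(add(SSSZ, mul(Z, SSSZ))))))
  →11  S(S(S(S(S(add(SSZ, mul(Z, SSSZ)))))))
  →12  S(S(S(S(S(S(add(SZ, mul(Z, SSSZ))))))))
  →13  S(S(S(S(S(S(S(add(Z, mul(Z, SSSZ)))))))))
  →14  S(S(S(S(S(S(S(mul(Z, SSSZ))))))))
  →15  S^7(Z)

Term B:
  start: add(add(SSZ, SSSZ), mul(SZ, SSZ))
  →1  add(S(add(SZ, SSSZ)), mul(SZ, SSZ))
  →2  S(add(add(SZ, SSSZ), mul(SZ, SSZ)))
  →3  S(add(S(add(Z, SSSZ)), mul(SZ, SSZ)))
  →4  S(S(add(add(Z, SSSZ), mul(SZ, SSZ))))
  →5  S(S(add(SSSZ, mul(SZ, SSZ))))
  →6  S(S(S(add(SSZ, mul(SZ, SSZ)))))
  →7  S(S(S(S(add(SZ, mul(SZ, SSZ))))))
  →8  S(S(S(S(S(add(Z, mul(SZ, SSZ)))))))
  →9  S(S(S(S(S(mul(SZ, SSZ))))))
  →10  S(S(S(S(S(add(SSZ, mul(Z, SSZ)))))))
  →11  S(S(S(S(S(S(add(SZ, mul(Z, SSZ))))))))
  →12  S(S(S(S(S(S(S(add(Z, mul(Z, SSZ)))))))))
  →13  S(S(S(S(S(S(S(mul(Z, SSZ))))))))
  →14  S^7(Z)

Answer: SAME — A ⇓ S^7(Z), B ⇓ S^7(Z)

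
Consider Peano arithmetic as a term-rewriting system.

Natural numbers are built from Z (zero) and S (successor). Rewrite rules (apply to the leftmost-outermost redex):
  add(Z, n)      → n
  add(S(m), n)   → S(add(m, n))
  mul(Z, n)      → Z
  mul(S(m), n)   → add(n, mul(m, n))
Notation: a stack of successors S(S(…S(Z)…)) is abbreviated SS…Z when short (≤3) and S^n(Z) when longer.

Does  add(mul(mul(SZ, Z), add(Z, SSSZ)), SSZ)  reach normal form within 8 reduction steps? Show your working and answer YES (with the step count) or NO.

Answer: YES — reaches normal form SSZ in 5 ≤ 8 steps

Reduction:
  start: add(mul(mul(SZ, Z), add(Z, SSSZ)), SSZ)
  step 1: add(mul(add(Z, mul(Z, Z)), add(Z, SSSZ)), SSZ)
  step 2: add(mul(mul(Z, Z), add(Z, SSSZ)), SSZ)
  step 3: add(mul(Z, add(Z, SSSZ)), SSZ)
  step 4: add(Z, SSZ)
  step 5: SSZ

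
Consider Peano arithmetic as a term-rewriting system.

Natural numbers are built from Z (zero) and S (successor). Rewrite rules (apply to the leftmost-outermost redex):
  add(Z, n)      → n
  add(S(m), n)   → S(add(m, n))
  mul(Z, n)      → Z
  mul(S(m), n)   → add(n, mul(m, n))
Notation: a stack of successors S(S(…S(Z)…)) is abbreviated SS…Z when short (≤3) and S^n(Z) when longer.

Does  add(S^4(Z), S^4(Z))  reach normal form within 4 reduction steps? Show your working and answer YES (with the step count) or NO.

  start: add(S^4(Z), S^4(Z))
  [1] S(add(SSSZ, S^4(Z)))
  [2] S(S(add(SSZ, S^4(Z))))
  [3] S(S(S(add(SZ, S^4(Z)))))
  [4] S(S(S(S(add(Z, S^4(Z))))))

Answer: NO — after 4 steps the term is S(S(S(S(add(Z, S^4(Z)))))), not yet normal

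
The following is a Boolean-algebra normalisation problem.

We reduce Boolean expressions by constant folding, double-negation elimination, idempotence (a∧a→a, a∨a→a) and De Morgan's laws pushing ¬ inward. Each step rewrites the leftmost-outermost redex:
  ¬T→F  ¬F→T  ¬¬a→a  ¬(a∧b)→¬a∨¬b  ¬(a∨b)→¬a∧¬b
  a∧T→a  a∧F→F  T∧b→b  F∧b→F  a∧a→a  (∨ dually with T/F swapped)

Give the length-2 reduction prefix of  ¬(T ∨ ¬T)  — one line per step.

Answer: after 2 steps: F ∧ ¬¬T

Derivation:
  start: ¬(T ∨ ¬T)
  step 1: ¬T ∧ ¬¬T
  step 2: F ∧ ¬¬T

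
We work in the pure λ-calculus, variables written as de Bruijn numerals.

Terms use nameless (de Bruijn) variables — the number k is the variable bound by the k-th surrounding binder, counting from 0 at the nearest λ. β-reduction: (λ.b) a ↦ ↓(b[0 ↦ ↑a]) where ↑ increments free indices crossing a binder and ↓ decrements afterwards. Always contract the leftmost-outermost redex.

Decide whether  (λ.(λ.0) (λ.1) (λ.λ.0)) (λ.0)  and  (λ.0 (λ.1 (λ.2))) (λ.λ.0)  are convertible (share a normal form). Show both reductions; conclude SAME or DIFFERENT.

Term A:
  start: (λ.(λ.0) (λ.1) (λ.λ.0)) (λ.0)
  →1  (λ.0) (λ.λ.0) (λ.λ.0)
  →2  (λ.λ.0) (λ.λ.0)
  →3  λ.0

Term B:
  start: (λ.0 (λ.1 (λ.2))) (λ.λ.0)
  →1  (λ.λ.0) (λ.(λ.λ.0) (λ.λ.λ.0))
  →2  λ.0

Answer: SAME — A ⇓ λ.0, B ⇓ λ.0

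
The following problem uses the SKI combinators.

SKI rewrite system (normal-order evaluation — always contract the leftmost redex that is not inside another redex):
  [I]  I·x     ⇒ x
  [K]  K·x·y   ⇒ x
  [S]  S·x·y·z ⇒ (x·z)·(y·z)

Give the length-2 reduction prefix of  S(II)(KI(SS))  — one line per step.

Answer: after 2 steps: SII

Working:
  start: S(II)(KI(SS))
  step 1: SI(KI(SS))
  step 2: SII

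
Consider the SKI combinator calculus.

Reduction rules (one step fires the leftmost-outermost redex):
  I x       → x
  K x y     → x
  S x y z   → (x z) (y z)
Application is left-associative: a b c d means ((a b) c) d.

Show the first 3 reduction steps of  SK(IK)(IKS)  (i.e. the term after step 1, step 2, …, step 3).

Answer: after 3 steps: KS

Derivation:
  start: SK(IK)(IKS)
  →1  K(IKS)(IK(IKS))
  →2  IKS
  →3  KS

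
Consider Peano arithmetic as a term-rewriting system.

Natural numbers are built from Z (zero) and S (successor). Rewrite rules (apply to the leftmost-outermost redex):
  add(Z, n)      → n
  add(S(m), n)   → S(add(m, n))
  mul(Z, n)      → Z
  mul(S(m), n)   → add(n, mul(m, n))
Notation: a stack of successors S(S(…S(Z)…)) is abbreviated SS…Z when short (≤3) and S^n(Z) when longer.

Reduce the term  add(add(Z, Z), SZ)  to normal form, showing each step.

  start: add(add(Z, Z), SZ)
  step 1: add(Z, SZ)
  step 2: SZ

Answer: normal form = SZ  (in 2 steps)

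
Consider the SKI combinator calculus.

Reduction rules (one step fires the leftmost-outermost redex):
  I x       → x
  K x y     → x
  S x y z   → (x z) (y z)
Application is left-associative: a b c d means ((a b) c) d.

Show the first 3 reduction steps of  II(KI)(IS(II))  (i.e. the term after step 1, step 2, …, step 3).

  start: II(KI)(IS(II))
  step 1: I(KI)(IS(II))
  step 2: KI(IS(II))
  step 3: I

Answer: after 3 steps: I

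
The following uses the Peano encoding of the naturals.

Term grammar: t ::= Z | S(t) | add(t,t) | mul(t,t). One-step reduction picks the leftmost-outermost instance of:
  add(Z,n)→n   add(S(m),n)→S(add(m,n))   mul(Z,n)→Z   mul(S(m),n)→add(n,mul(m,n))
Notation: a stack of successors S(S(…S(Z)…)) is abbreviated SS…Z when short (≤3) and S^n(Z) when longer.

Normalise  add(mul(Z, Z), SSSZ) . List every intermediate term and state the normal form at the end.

Answer: normal form = SSSZ  (in 2 steps)

Reduction:
  start: add(mul(Z, Z), SSSZ)
  [1] add(Z, SSSZ)
  [2] SSSZ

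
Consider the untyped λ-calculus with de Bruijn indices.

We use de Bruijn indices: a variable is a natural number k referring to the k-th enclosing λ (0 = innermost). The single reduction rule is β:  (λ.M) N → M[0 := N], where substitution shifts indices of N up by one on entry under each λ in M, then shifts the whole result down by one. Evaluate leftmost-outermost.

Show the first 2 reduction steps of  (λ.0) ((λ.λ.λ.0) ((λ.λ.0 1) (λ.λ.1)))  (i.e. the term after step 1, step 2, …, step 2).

  start: (λ.0) ((λ.λ.λ.0) ((λ.λ.0 1) (λ.λ.1)))
  step 1: (λ.λ.λ.0) ((λ.λ.0 1) (λ.λ.1))
  step 2: λ.λ.0

Answer: after 2 steps: λ.λ.0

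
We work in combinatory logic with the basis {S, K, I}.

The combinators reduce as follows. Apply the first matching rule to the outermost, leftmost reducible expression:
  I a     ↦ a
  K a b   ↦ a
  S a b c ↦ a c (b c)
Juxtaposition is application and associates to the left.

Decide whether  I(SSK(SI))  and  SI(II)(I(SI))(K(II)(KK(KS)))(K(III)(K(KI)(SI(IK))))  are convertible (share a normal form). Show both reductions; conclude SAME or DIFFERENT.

Answer: DIFFERENT — A ⇓ S(SI)(K(SI)), B ⇓ I

Working:
Term A:
  start: I(SSK(SI))
  →1  SSK(SI)
  →2  S(SI)(K(SI))

Term B:
  start: SI(II)(I(SI))(K(II)(KK(KS)))(K(III)(K(KI)(SI(IK))))
  →1  I(I(SI))(II(I(SI)))(K(II)(KK(KS)))(K(III)(K(KI)(SI(IK))))
  →2  I(SI)(II(I(SI)))(K(II)(KK(KS)))(K(III)(K(KI)(SI(IK))))
  →3  SI(II(I(SI)))(K(II)(KK(KS)))(K(III)(K(KI)(SI(IK))))
  →4  I(K(II)(KK(KS)))(II(I(SI))(K(II)(KK(KS))))(K(III)(K(KI)(SI(IK))))
  →5  K(II)(KK(KS))(II(I(SI))(K(II)(KK(KS))))(K(III)(K(KI)(SI(IK))))
  →6  II(II(I(SI))(K(II)(KK(KS))))(K(III)(K(KI)(SI(IK))))
  →7  I(II(I(SI))(K(II)(KK(KS))))(K(III)(K(KI)(SI(IK))))
  →8  II(I(SI))(K(II)(KK(KS)))(K(III)(K(KI)(SI(IK))))
  →9  I(I(SI))(K(II)(KK(KS)))(K(III)(K(KI)(SI(IK))))
  →10  I(SI)(K(II)(KK(KS)))(K(III)(K(KI)(SI(IK))))
  →11  SI(K(II)(KK(KS)))(K(III)(K(KI)(SI(IK))))
  →12  I(K(III)(K(KI)(SI(IK))))(K(II)(KK(KS))(K(III)(K(KI)(SI(IK)))))
  →13  K(III)(K(KI)(SI(IK)))(K(II)(KK(KS))(K(III)(K(KI)(SI(IK)))))
  →14  III(K(II)(KK(KS))(K(III)(K(KI)(SI(IK)))))
  →15  II(K(II)(KK(KS))(K(III)(K(KI)(SI(IK)))))
  →16  I(K(II)(KK(KS))(K(III)(K(KI)(SI(IK)))))
  →17  K(II)(KK(KS))(K(III)(K(KI)(SI(IK))))
  →18  II(K(III)(K(KI)(SI(IK))))
  →19  I(K(III)(K(KI)(SI(IK))))
  →20  K(III)(K(KI)(SI(IK)))
  →21  III
  →22  II
  →23  I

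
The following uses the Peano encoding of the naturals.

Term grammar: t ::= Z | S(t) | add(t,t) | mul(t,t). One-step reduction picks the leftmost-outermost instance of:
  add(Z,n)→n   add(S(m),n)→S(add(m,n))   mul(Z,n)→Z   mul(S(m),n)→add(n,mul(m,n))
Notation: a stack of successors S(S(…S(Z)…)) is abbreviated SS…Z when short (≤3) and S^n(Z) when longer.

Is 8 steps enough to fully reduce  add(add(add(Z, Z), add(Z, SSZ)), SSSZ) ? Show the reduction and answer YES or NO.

Answer: YES — reaches normal form S^5(Z) in 6 ≤ 8 steps

Derivation:
  start: add(add(add(Z, Z), add(Z, SSZ)), SSSZ)
  [1] add(add(Z, add(Z, SSZ)), SSSZ)
  [2] add(add(Z, SSZ), SSSZ)
  [3] add(SSZ, SSSZ)
  [4] S(add(SZ, SSSZ))
  [5] S(S(add(Z, SSSZ)))
  [6] S^5(Z)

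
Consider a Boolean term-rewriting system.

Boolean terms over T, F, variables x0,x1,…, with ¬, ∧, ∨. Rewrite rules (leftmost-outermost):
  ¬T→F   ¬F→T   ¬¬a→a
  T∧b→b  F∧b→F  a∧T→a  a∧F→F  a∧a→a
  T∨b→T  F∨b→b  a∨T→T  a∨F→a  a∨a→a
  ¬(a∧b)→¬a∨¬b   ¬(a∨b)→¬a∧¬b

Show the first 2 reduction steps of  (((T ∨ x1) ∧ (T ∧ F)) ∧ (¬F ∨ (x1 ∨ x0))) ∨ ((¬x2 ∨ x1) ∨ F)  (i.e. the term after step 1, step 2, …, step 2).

  start: (((T ∨ x1) ∧ (T ∧ F)) ∧ (¬F ∨ (x1 ∨ x0))) ∨ ((¬x2 ∨ x1) ∨ F)
  step 1: ((T ∧ (T ∧ F)) ∧ (¬F ∨ (x1 ∨ x0))) ∨ ((¬x2 ∨ x1) ∨ F)
  step 2: ((T ∧ F) ∧ (¬F ∨ (x1 ∨ x0))) ∨ ((¬x2 ∨ x1) ∨ F)

Answer: after 2 steps: ((T ∧ F) ∧ (¬F ∨ (x1 ∨ x0))) ∨ ((¬x2 ∨ x1) ∨ F)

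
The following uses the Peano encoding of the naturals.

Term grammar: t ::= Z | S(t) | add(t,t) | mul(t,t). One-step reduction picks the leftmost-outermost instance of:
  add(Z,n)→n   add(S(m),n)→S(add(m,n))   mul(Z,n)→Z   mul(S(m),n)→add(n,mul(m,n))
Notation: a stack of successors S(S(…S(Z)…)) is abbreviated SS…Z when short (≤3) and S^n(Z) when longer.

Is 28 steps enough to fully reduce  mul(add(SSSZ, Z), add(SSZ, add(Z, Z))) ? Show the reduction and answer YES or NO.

Answer: NO — after 28 steps the term is S(S(S(S(S(S(mul(Z, add(SSZ, add(Z, Z))))))))), not yet normal

Reduction:
  start: mul(add(SSSZ, Z), add(SSZ, add(Z, Z)))
  [1] mul(S(add(SSZ, Z)), add(SSZ, add(Z, Z)))
  [2] add(add(SSZ, add(Z, Z)), mul(add(SSZ, Z), add(SSZ, add(Z, Z))))
  [3] add(S(add(SZ, add(Z, Z))), mul(add(SSZ, Z), add(SSZ, add(Z, Z))))
  [4] S(add(add(SZ, add(Z, Z)), mul(add(SSZ, Z), add(SSZ, add(Z, Z)))))
  [5] S(add(S(add(Z, add(Z, Z))), mul(add(SSZ, Z), add(SSZ, add(Z, Z)))))
  [6] S(S(add(add(Z, add(Z, Z)), mul(add(SSZ, Z), add(SSZ, add(Z, Z))))))
  [7] S(S(add(add(Z, Z), mul(add(SSZ, Z), add(SSZ, add(Z, Z))))))
  [8] S(S(add(Z, mul(add(SSZ, Z), add(SSZ, add(Z, Z))))))
  [9] S(S(mul(add(SSZ, Z), add(SSZ, add(Z, Z)))))
  [10] S(S(mul(S(add(SZ, Z)), add(SSZ, add(Z, Z)))))
  [11] S(S(add(add(SSZ, add(Z, Z)), mul(add(SZ, Z), add(SSZ, add(Z, Z))))))
  [12] S(S(add(S(add(SZ, add(Z, Z))), mul(add(SZ, Z), add(SSZ, add(Z, Z))))))
  [13] S(S(S(add(add(SZ, add(Z, Z)), mul(add(SZ, Z), add(SSZ, add(Z, Z)))))))
  [14] S(S(S(add(S(add(Z, add(Z, Z))), mul(add(SZ, Z), add(SSZ, add(Z, Z)))))))
  [15] S(S(S(S(add(add(Z, add(Z, Z)), mul(add(SZ, Z), add(SSZ, add(Z, Z))))))))
  [16] S(S(S(S(add(add(Z, Z), mul(add(SZ, Z), add(SSZ, add(Z, Z))))))))
  [17] S(S(S(S(add(Z, mul(add(SZ, Z), add(SSZ, add(Z, Z))))))))
  [18] S(S(S(S(mul(add(SZ, Z), add(SSZ, add(Z, Z)))))))
  [19] S(S(S(S(mul(S(add(Z, Z)), add(SSZ, add(Z, Z)))))))
  [20] S(S(S(S(add(add(SSZ, add(Z, Z)), mul(add(Z, Z), add(SSZ, add(Z, Z))))))))
  [21] S(S(S(S(add(S(add(SZ, add(Z, Z))), mul(add(Z, Z), add(SSZ, add(Z, Z))))))))
  [22] S(S(S(S(S(add(add(SZ, add(Z, Z)), mul(add(Z, Z), add(SSZ, add(Z, Z)))))))))
  [23] S(S(S(S(S(add(S(add(Z, add(Z, Z))), mul(add(Z, Z), add(SSZ, add(Z, Z)))))))))
  [24] S(S(S(S(S(S(add(add(Z, add(Z, Z)), mul(add(Z, Z), add(SSZ, add(Z, Z))))))))))
  [25] S(S(S(S(S(S(add(add(Z, Z), mul(add(Z, Z), add(SSZ, add(Z, Z))))))))))
  [26] S(S(S(S(S(S(add(Z, mul(add(Z, Z), add(SSZ, add(Z, Z))))))))))
  [27] S(S(S(S(S(S(mul(add(Z, Z), add(SSZ, add(Z, Z)))))))))
  [28] S(S(S(S(S(S(mul(Z, add(SSZ, add(Z, Z)))))))))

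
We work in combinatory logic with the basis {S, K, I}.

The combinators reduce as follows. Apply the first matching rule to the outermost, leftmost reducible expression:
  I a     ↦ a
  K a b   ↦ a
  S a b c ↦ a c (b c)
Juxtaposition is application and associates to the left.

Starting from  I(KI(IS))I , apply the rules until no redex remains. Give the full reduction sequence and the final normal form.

Answer: normal form = I  (in 3 steps)

Working:
  start: I(KI(IS))I
  step 1: KI(IS)I
  step 2: II
  step 3: I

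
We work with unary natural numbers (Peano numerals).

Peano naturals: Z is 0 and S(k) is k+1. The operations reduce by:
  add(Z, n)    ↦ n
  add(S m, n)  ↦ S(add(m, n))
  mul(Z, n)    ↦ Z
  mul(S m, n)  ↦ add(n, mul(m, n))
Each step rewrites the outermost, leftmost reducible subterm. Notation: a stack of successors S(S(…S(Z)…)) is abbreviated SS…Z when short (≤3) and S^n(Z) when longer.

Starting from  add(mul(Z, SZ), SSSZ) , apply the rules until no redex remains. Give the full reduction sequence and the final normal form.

Answer: normal form = SSSZ  (in 2 steps)

Derivation:
  start: add(mul(Z, SZ), SSSZ)
  →1  add(Z, SSSZ)
  →2  SSSZ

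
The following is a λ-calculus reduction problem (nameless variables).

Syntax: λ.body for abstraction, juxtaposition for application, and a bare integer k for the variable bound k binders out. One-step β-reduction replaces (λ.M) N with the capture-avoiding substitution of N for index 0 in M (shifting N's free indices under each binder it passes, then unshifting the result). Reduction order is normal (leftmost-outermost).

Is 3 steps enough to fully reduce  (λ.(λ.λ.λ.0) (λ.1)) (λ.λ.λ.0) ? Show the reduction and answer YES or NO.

Answer: YES — reaches normal form λ.λ.0 in 2 ≤ 3 steps

Derivation:
  start: (λ.(λ.λ.λ.0) (λ.1)) (λ.λ.λ.0)
  step 1: (λ.λ.λ.0) (λ.λ.λ.λ.0)
  step 2: λ.λ.0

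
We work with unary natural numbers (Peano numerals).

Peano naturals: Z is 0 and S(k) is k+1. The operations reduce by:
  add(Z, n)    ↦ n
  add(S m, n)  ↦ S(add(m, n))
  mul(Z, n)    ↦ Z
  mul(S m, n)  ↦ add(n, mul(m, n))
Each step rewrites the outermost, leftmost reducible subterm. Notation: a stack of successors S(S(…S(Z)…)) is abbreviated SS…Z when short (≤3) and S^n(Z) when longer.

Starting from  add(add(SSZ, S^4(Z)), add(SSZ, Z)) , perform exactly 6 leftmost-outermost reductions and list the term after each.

Answer: after 6 steps: S(S(S(add(SSSZ, add(SSZ, Z)))))

Reduction:
  start: add(add(SSZ, S^4(Z)), add(SSZ, Z))
  →1  add(S(add(SZ, S^4(Z))), add(SSZ, Z))
  →2  S(add(add(SZ, S^4(Z)), add(SSZ, Z)))
  →3  S(add(S(add(Z, S^4(Z))), add(SSZ, Z)))
  →4  S(S(add(add(Z, S^4(Z)), add(SSZ, Z))))
  →5  S(S(add(S^4(Z), add(SSZ, Z))))
  →6  S(S(S(add(SSSZ, add(SSZ, Z)))))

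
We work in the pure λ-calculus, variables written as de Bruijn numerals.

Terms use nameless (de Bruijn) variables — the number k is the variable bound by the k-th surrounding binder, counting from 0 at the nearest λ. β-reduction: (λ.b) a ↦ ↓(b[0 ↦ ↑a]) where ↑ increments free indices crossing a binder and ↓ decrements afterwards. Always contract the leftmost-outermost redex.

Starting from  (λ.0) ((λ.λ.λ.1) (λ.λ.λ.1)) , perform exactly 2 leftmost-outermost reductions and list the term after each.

Answer: after 2 steps: λ.λ.1

Derivation:
  start: (λ.0) ((λ.λ.λ.1) (λ.λ.λ.1))
  [1] (λ.λ.λ.1) (λ.λ.λ.1)
  [2] λ.λ.1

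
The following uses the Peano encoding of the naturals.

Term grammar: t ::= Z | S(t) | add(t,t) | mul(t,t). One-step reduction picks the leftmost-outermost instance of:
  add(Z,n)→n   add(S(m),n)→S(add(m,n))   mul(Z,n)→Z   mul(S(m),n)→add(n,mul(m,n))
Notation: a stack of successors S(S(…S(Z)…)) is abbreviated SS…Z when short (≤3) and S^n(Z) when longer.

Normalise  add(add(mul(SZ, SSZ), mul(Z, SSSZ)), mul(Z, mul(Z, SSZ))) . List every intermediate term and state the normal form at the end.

Answer: normal form = SSZ  (in 13 steps)

Working:
  start: add(add(mul(SZ, SSZ), mul(Z, SSSZ)), mul(Z, mul(Z, SSZ)))
  →1  add(add(add(SSZ, mul(Z, SSZ)), mul(Z, SSSZ)), mul(Z, mul(Z, SSZ)))
  →2  add(add(S(add(SZ, mul(Z, SSZ))), mul(Z, SSSZ)), mul(Z, mul(Z, SSZ)))
  →3  add(S(add(add(SZ, mul(Z, SSZ)), mul(Z, SSSZ))), mul(Z, mul(Z, SSZ)))
  →4  S(add(add(add(SZ, mul(Z, SSZ)), mul(Z, SSSZ)), mul(Z, mul(Z, SSZ))))
  →5  S(add(add(S(add(Z, mul(Z, SSZ))), mul(Z, SSSZ)), mul(Z, mul(Z, SSZ))))
  →6  S(add(S(add(add(Z, mul(Z, SSZ)), mul(Z, SSSZ))), mul(Z, mul(Z, SSZ))))
  →7  S(S(add(add(add(Z, mul(Z, SSZ)), mul(Z, SSSZ)), mul(Z, mul(Z, SSZ)))))
  →8  S(S(add(add(mul(Z, SSZ), mul(Z, SSSZ)), mul(Z, mul(Z, SSZ)))))
  →9  S(S(add(add(Z, mul(Z, SSSZ)), mul(Z, mul(Z, SSZ)))))
  →10  S(S(add(mul(Z, SSSZ), mul(Z, mul(Z, SSZ)))))
  →11  S(S(add(Z, mul(Z, mul(Z, SSZ)))))
  →12  S(S(mul(Z, mul(Z, SSZ))))
  →13  SSZ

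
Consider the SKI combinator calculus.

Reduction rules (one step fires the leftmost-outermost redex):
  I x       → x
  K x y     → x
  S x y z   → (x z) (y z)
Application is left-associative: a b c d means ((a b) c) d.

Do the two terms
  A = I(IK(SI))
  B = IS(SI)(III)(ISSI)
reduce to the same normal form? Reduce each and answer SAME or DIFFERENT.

Answer: DIFFERENT — A ⇓ K(SI), B ⇓ S(S(SSI)(SSI))(S(SSI)(SSI))

Derivation:
Term A:
  start: I(IK(SI))
  [1] IK(SI)
  [2] K(SI)

Term B:
  start: IS(SI)(III)(ISSI)
  [1] S(SI)(III)(ISSI)
  [2] SI(ISSI)(III(ISSI))
  [3] I(III(ISSI))(ISSI(III(ISSI)))
  [4] III(ISSI)(ISSI(III(ISSI)))
  [5] II(ISSI)(ISSI(III(ISSI)))
  [6] I(ISSI)(ISSI(III(ISSI)))
  [7] ISSI(ISSI(III(ISSI)))
  [8] SSI(ISSI(III(ISSI)))
  [9] S(ISSI(III(ISSI)))(I(ISSI(III(ISSI))))
  [10] S(SSI(III(ISSI)))(I(ISSI(III(ISSI))))
  [11] S(S(III(ISSI))(I(III(ISSI))))(I(ISSI(III(ISSI))))
  [12] S(S(II(ISSI))(I(III(ISSI))))(I(ISSI(III(ISSI))))
  [13] S(S(I(ISSI))(I(III(ISSI))))(I(ISSI(III(ISSI))))
  [14] S(S(ISSI)(I(III(ISSI))))(I(ISSI(III(ISSI))))
  [15] S(S(SSI)(I(III(ISSI))))(I(ISSI(III(ISSI))))
  [16] S(S(SSI)(III(ISSI)))(I(ISSI(III(ISSI))))
  [17] S(S(SSI)(II(ISSI)))(I(ISSI(III(ISSI))))
  [18] S(S(SSI)(I(ISSI)))(I(ISSI(III(ISSI))))
  [19] S(S(SSI)(ISSI))(I(ISSI(III(ISSI))))
  [20] S(S(SSI)(SSI))(I(ISSI(III(ISSI))))
  [21] S(S(SSI)(SSI))(ISSI(III(ISSI)))
  [22] S(S(SSI)(SSI))(SSI(III(ISSI)))
  [23] S(S(SSI)(SSI))(S(III(ISSI))(I(III(ISSI))))
  [24] S(S(SSI)(SSI))(S(II(ISSI))(I(III(ISSI))))
  [25] S(S(SSI)(SSI))(S(I(ISSI))(I(III(ISSI))))
  [26] S(S(SSI)(SSI))(S(ISSI)(I(III(ISSI))))
  [27] S(S(SSI)(SSI))(S(SSI)(I(III(ISSI))))
  [28] S(S(SSI)(SSI))(S(SSI)(III(ISSI)))
  [29] S(S(SSI)(SSI))(S(SSI)(II(ISSI)))
  [30] S(S(SSI)(SSI))(S(SSI)(I(ISSI)))
  [31] S(S(SSI)(SSI))(S(SSI)(ISSI))
  [32] S(S(SSI)(SSI))(S(SSI)(SSI))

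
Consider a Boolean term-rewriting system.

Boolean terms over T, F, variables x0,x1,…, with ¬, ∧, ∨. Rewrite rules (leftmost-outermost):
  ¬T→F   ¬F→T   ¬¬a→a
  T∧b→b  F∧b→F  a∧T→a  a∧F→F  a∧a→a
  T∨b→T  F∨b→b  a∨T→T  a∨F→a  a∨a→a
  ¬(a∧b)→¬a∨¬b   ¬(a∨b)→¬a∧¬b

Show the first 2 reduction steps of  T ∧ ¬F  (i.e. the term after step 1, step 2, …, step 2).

  start: T ∧ ¬F
  step 1: ¬F
  step 2: T

Answer: after 2 steps: T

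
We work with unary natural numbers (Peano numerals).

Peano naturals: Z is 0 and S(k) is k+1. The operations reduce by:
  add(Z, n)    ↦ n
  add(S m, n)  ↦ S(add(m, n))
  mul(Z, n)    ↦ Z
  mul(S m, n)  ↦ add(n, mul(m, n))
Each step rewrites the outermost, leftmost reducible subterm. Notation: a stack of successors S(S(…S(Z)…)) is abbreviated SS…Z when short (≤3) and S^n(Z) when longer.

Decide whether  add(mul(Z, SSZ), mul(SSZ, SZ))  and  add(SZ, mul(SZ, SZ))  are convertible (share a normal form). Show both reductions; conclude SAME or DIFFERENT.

Term A:
  start: add(mul(Z, SSZ), mul(SSZ, SZ))
  →1  add(Z, mul(SSZ, SZ))
  →2  mul(SSZ, SZ)
  →3  add(SZ, mul(SZ, SZ))
  →4  S(add(Z, mul(SZ, SZ)))
  →5  S(mul(SZ, SZ))
  →6  S(add(SZ, mul(Z, SZ)))
  →7  S(S(add(Z, mul(Z, SZ))))
  →8  S(S(mul(Z, SZ)))
  →9  SSZ

Term B:
  start: add(SZ, mul(SZ, SZ))
  →1  S(add(Z, mul(SZ, SZ)))
  →2  S(mul(SZ, SZ))
  →3  S(add(SZ, mul(Z, SZ)))
  →4  S(S(add(Z, mul(Z, SZ))))
  →5  S(S(mul(Z, SZ)))
  →6  SSZ

Answer: SAME — A ⇓ SSZ, B ⇓ SSZ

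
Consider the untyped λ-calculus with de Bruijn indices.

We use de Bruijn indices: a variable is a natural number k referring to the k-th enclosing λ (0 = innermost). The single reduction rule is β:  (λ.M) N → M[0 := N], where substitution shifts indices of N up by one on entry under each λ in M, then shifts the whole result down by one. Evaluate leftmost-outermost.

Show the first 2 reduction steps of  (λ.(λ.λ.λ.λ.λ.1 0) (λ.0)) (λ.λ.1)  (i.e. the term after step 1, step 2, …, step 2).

Answer: after 2 steps: λ.λ.λ.λ.1 0

Working:
  start: (λ.(λ.λ.λ.λ.λ.1 0) (λ.0)) (λ.λ.1)
  [1] (λ.λ.λ.λ.λ.1 0) (λ.0)
  [2] λ.λ.λ.λ.1 0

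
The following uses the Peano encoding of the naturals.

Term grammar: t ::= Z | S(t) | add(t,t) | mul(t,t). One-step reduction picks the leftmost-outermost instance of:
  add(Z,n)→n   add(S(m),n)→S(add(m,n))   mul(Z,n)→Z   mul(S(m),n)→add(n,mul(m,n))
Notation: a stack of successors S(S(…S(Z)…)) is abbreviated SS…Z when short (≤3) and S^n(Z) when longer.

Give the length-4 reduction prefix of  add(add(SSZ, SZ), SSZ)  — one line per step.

  start: add(add(SSZ, SZ), SSZ)
  [1] add(S(add(SZ, SZ)), SSZ)
  [2] S(add(add(SZ, SZ), SSZ))
  [3] S(add(S(add(Z, SZ)), SSZ))
  [4] S(S(add(add(Z, SZ), SSZ)))

Answer: after 4 steps: S(S(add(add(Z, SZ), SSZ)))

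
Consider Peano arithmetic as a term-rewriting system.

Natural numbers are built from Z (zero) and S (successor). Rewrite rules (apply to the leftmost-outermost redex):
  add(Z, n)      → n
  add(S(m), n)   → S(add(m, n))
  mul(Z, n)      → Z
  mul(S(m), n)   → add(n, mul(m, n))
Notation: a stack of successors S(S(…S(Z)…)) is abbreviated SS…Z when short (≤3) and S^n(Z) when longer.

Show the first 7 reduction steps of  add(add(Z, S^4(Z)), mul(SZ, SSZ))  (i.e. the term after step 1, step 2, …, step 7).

Answer: after 7 steps: S(S(S(S(add(SSZ, mul(Z, SSZ))))))

Working:
  start: add(add(Z, S^4(Z)), mul(SZ, SSZ))
  step 1: add(S^4(Z), mul(SZ, SSZ))
  step 2: S(add(SSSZ, mul(SZ, SSZ)))
  step 3: S(S(add(SSZ, mul(SZ, SSZ))))
  step 4: S(S(S(add(SZ, mul(SZ, SSZ)))))
  step 5: S(S(S(S(add(Z, mul(SZ, SSZ))))))
  step 6: S(S(S(S(mul(SZ, SSZ)))))
  step 7: S(S(S(S(add(SSZ, mul(Z, SSZ))))))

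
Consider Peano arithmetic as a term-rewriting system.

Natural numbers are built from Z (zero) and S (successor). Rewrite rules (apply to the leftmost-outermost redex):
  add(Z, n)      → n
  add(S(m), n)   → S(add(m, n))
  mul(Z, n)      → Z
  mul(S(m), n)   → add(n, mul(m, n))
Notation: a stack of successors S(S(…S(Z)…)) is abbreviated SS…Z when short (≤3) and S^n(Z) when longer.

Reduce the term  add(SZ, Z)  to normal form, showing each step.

Answer: normal form = SZ  (in 2 steps)

Reduction:
  start: add(SZ, Z)
  step 1: S(add(Z, Z))
  step 2: SZ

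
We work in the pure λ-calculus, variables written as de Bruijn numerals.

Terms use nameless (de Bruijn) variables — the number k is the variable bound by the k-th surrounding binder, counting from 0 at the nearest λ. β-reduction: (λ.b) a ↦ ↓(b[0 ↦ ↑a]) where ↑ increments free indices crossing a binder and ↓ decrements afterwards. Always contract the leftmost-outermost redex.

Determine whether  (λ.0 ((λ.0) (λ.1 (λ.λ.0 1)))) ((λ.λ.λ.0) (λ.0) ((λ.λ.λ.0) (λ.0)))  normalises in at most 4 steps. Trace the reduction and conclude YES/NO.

Answer: NO — after 4 steps the term is (λ.0) (λ.(λ.λ.λ.0) (λ.0) ((λ.λ.λ.0) (λ.0)) (λ.λ.0 1)), not yet normal

Working:
  start: (λ.0 ((λ.0) (λ.1 (λ.λ.0 1)))) ((λ.λ.λ.0) (λ.0) ((λ.λ.λ.0) (λ.0)))
  →1  (λ.λ.λ.0) (λ.0) ((λ.λ.λ.0) (λ.0)) ((λ.0) (λ.(λ.λ.λ.0) (λ.0) ((λ.λ.λ.0) (λ.0)) (λ.λ.0 1)))
  →2  (λ.λ.0) ((λ.λ.λ.0) (λ.0)) ((λ.0) (λ.(λ.λ.λ.0) (λ.0) ((λ.λ.λ.0) (λ.0)) (λ.λ.0 1)))
  →3  (λ.0) ((λ.0) (λ.(λ.λ.λ.0) (λ.0) ((λ.λ.λ.0) (λ.0)) (λ.λ.0 1)))
  →4  (λ.0) (λ.(λ.λ.λ.0) (λ.0) ((λ.λ.λ.0) (λ.0)) (λ.λ.0 1))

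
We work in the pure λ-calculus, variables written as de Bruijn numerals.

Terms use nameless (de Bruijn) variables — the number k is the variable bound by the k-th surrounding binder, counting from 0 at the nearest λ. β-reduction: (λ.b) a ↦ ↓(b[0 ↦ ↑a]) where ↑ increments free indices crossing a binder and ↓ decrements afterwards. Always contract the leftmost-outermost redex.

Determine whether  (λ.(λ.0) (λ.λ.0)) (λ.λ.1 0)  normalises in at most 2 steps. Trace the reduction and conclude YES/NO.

Answer: YES — reaches normal form λ.λ.0 in 2 ≤ 2 steps

Working:
  start: (λ.(λ.0) (λ.λ.0)) (λ.λ.1 0)
  step 1: (λ.0) (λ.λ.0)
  step 2: λ.λ.0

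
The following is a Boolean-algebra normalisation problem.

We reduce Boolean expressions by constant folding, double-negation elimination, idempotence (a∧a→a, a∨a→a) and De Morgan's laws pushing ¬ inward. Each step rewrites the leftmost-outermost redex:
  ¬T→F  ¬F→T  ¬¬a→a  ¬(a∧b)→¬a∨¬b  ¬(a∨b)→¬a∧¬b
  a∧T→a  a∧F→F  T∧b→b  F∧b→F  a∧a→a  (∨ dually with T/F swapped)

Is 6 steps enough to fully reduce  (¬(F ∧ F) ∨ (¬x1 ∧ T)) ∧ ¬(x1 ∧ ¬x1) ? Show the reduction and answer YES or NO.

Answer: NO — after 6 steps the term is ¬x1 ∨ ¬¬x1, not yet normal

Reduction:
  start: (¬(F ∧ F) ∨ (¬x1 ∧ T)) ∧ ¬(x1 ∧ ¬x1)
  [1] ((¬F ∨ ¬F) ∨ (¬x1 ∧ T)) ∧ ¬(x1 ∧ ¬x1)
  [2] (¬F ∨ (¬x1 ∧ T)) ∧ ¬(x1 ∧ ¬x1)
  [3] (T ∨ (¬x1 ∧ T)) ∧ ¬(x1 ∧ ¬x1)
  [4] T ∧ ¬(x1 ∧ ¬x1)
  [5] ¬(x1 ∧ ¬x1)
  [6] ¬x1 ∨ ¬¬x1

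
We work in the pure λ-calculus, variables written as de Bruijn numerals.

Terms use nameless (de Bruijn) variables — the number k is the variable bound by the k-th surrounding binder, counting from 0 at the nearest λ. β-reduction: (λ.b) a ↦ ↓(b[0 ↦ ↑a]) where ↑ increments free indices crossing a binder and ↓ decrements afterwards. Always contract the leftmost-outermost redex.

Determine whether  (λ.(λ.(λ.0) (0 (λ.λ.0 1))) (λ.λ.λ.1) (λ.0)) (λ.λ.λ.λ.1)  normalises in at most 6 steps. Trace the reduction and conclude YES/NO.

  start: (λ.(λ.(λ.0) (0 (λ.λ.0 1))) (λ.λ.λ.1) (λ.0)) (λ.λ.λ.λ.1)
  →1  (λ.(λ.0) (0 (λ.λ.0 1))) (λ.λ.λ.1) (λ.0)
  →2  (λ.0) ((λ.λ.λ.1) (λ.λ.0 1)) (λ.0)
  →3  (λ.λ.λ.1) (λ.λ.0 1) (λ.0)
  →4  (λ.λ.1) (λ.0)
  →5  λ.λ.0

Answer: YES — reaches normal form λ.λ.0 in 5 ≤ 6 steps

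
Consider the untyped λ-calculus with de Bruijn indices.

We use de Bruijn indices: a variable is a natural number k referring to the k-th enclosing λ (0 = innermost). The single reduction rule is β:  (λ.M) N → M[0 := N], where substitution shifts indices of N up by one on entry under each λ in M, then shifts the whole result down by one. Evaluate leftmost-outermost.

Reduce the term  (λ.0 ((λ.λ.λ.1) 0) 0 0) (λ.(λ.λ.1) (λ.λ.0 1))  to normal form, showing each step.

Answer: normal form = λ.0 (λ.λ.λ.λ.0 1)  (in 6 steps)

Derivation:
  start: (λ.0 ((λ.λ.λ.1) 0) 0 0) (λ.(λ.λ.1) (λ.λ.0 1))
  [1] (λ.(λ.λ.1) (λ.λ.0 1)) ((λ.λ.λ.1) (λ.(λ.λ.1) (λ.λ.0 1))) (λ.(λ.λ.1) (λ.λ.0 1)) (λ.(λ.λ.1) (λ.λ.0 1))
  [2] (λ.λ.1) (λ.λ.0 1) (λ.(λ.λ.1) (λ.λ.0 1)) (λ.(λ.λ.1) (λ.λ.0 1))
  [3] (λ.λ.λ.0 1) (λ.(λ.λ.1) (λ.λ.0 1)) (λ.(λ.λ.1) (λ.λ.0 1))
  [4] (λ.λ.0 1) (λ.(λ.λ.1) (λ.λ.0 1))
  [5] λ.0 (λ.(λ.λ.1) (λ.λ.0 1))
  [6] λ.0 (λ.λ.λ.λ.0 1)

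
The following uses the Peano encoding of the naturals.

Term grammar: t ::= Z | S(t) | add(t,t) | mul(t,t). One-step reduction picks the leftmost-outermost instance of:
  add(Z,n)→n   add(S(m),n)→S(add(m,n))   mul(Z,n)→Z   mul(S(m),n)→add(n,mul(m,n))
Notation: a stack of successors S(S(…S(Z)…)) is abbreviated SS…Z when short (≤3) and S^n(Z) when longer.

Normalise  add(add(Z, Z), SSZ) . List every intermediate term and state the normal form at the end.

Answer: normal form = SSZ  (in 2 steps)

Reduction:
  start: add(add(Z, Z), SSZ)
  [1] add(Z, SSZ)
  [2] SSZ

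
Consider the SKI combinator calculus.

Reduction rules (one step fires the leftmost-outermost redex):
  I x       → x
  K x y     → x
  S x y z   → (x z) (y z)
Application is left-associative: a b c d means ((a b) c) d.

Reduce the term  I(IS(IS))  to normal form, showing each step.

Answer: normal form = SS  (in 3 steps)

Derivation:
  start: I(IS(IS))
  →1  IS(IS)
  →2  S(IS)
  →3  SS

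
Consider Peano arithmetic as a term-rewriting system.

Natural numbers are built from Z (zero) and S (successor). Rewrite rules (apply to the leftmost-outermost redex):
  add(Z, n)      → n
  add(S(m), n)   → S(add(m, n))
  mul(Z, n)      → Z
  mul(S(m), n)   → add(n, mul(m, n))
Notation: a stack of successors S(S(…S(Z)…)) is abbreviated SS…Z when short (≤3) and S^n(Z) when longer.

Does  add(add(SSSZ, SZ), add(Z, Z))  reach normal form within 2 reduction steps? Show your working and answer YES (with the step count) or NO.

Answer: NO — after 2 steps the term is S(add(add(SSZ, SZ), add(Z, Z))), not yet normal

Working:
  start: add(add(SSSZ, SZ), add(Z, Z))
  [1] add(S(add(SSZ, SZ)), add(Z, Z))
  [2] S(add(add(SSZ, SZ), add(Z, Z)))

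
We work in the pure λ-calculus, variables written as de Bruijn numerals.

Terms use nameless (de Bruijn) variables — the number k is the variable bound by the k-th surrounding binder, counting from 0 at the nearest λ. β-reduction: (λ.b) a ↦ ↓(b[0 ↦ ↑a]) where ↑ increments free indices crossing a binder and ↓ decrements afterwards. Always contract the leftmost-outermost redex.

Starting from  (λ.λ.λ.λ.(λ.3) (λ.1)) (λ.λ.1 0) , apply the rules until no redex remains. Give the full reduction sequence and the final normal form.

  start: (λ.λ.λ.λ.(λ.3) (λ.1)) (λ.λ.1 0)
  [1] λ.λ.λ.(λ.3) (λ.1)
  [2] λ.λ.λ.2

Answer: normal form = λ.λ.λ.2  (in 2 steps)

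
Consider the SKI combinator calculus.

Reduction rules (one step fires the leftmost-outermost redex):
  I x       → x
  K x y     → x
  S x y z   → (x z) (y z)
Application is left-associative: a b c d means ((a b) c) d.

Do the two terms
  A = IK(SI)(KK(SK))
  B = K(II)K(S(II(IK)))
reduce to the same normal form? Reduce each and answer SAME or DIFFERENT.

Answer: DIFFERENT — A ⇓ SI, B ⇓ SK

Reduction:
Term A:
  start: IK(SI)(KK(SK))
  →1  K(SI)(KK(SK))
  →2  SI

Term B:
  start: K(II)K(S(II(IK)))
  →1  II(S(II(IK)))
  →2  I(S(II(IK)))
  →3  S(II(IK))
  →4  S(I(IK))
  →5  S(IK)
  →6  SK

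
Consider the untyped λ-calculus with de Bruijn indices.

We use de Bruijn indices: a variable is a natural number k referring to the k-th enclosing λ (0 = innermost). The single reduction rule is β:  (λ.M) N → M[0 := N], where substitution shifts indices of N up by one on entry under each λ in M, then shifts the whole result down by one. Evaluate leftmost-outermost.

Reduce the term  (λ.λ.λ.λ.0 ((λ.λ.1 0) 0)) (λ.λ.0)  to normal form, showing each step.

  start: (λ.λ.λ.λ.0 ((λ.λ.1 0) 0)) (λ.λ.0)
  [1] λ.λ.λ.0 ((λ.λ.1 0) 0)
  [2] λ.λ.λ.0 (λ.1 0)

Answer: normal form = λ.λ.λ.0 (λ.1 0)  (in 2 steps)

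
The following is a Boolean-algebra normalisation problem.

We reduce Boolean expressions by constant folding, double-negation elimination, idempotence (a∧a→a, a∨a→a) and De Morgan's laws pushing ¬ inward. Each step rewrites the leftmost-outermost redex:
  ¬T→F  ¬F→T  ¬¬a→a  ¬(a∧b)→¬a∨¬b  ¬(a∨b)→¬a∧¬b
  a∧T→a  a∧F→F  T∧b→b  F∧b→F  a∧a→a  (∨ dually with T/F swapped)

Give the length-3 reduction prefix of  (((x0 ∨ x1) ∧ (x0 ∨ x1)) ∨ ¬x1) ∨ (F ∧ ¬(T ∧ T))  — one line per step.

  start: (((x0 ∨ x1) ∧ (x0 ∨ x1)) ∨ ¬x1) ∨ (F ∧ ¬(T ∧ T))
  →1  ((x0 ∨ x1) ∨ ¬x1) ∨ (F ∧ ¬(T ∧ T))
  →2  ((x0 ∨ x1) ∨ ¬x1) ∨ F
  →3  (x0 ∨ x1) ∨ ¬x1

Answer: after 3 steps: (x0 ∨ x1) ∨ ¬x1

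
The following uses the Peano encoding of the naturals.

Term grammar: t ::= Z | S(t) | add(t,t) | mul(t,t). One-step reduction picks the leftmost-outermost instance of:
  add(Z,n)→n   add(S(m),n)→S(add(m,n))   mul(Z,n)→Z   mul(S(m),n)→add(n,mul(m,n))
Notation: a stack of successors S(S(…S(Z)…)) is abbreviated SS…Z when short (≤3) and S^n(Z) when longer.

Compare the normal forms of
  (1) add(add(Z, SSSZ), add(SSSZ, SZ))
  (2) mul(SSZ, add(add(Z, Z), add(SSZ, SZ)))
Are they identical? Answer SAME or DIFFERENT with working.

Answer: DIFFERENT — A ⇓ S^7(Z), B ⇓ S^6(Z)

Derivation:
Term A:
  start: add(add(Z, SSSZ), add(SSSZ, SZ))
  step 1: add(SSSZ, add(SSSZ, SZ))
  step 2: S(add(SSZ, add(SSSZ, SZ)))
  step 3: S(S(add(SZ, add(SSSZ, SZ))))
  step 4: S(S(S(add(Z, add(SSSZ, SZ)))))
  step 5: S(S(S(add(SSSZ, SZ))))
  step 6: S(S(S(S(add(SSZ, SZ)))))
  step 7: S(S(S(S(S(add(SZ, SZ))))))
  step 8: S(S(S(S(S(S(add(Z, SZ)))))))
  step 9: S^7(Z)

Term B:
  start: mul(SSZ, add(add(Z, Z), add(SSZ, SZ)))
  step 1: add(add(add(Z, Z), add(SSZ, SZ)), mul(SZ, add(add(Z, Z), add(SSZ, SZ))))
  step 2: add(add(Z, add(SSZ, SZ)), mul(SZ, add(add(Z, Z), add(SSZ, SZ))))
  step 3: add(add(SSZ, SZ), mul(SZ, add(add(Z, Z), add(SSZ, SZ))))
  step 4: add(S(add(SZ, SZ)), mul(SZ, add(add(Z, Z), add(SSZ, SZ))))
  step 5: S(add(add(SZ, SZ), mul(SZ, add(add(Z, Z), add(SSZ, SZ)))))
  step 6: S(add(S(add(Z, SZ)), mul(SZ, add(add(Z, Z), add(SSZ, SZ)))))
  step 7: S(S(add(add(Z, SZ), mul(SZ, add(add(Z, Z), add(SSZ, SZ))))))
  step 8: S(S(add(SZ, mul(SZ, add(add(Z, Z), add(SSZ, SZ))))))
  step 9: S(S(S(add(Z, mul(SZ, add(add(Z, Z), add(SSZ, SZ)))))))
  step 10: S(S(S(mul(SZ, add(add(Z, Z), add(SSZ, SZ))))))
  step 11: S(S(S(add(add(add(Z, Z), add(SSZ, SZ)), mul(Z, add(add(Z, Z), add(SSZ, SZ)))))))
  step 12: S(S(S(add(add(Z, add(SSZ, SZ)), mul(Z, add(add(Z, Z), add(SSZ, SZ)))))))
  step 13: S(S(S(add(add(SSZ, SZ), mul(Z, add(add(Z, Z), add(SSZ, SZ)))))))
  step 14: S(S(S(add(S(add(SZ, SZ)), mul(Z, add(add(Z, Z), add(SSZ, SZ)))))))
  step 15: S(S(S(S(add(add(SZ, SZ), mul(Z, add(add(Z, Z), add(SSZ, SZ))))))))
  step 16: S(S(S(S(add(S(add(Z, SZ)), mul(Z, add(add(Z, Z), add(SSZ, SZ))))))))
  step 17: S(S(S(S(S(add(add(Z, SZ), mul(Z, add(add(Z, Z), add(SSZ, SZ)))))))))
  step 18: S(S(S(S(S(add(SZ, mul(Z, add(add(Z, Z), add(SSZ, SZ)))))))))
  step 19: S(S(S(S(S(S(add(Z, mul(Z, add(add(Z, Z), add(SSZ, SZ))))))))))
  step 20: S(S(S(S(S(S(mul(Z, add(add(Z, Z), add(SSZ, SZ)))))))))
  step 21: S^6(Z)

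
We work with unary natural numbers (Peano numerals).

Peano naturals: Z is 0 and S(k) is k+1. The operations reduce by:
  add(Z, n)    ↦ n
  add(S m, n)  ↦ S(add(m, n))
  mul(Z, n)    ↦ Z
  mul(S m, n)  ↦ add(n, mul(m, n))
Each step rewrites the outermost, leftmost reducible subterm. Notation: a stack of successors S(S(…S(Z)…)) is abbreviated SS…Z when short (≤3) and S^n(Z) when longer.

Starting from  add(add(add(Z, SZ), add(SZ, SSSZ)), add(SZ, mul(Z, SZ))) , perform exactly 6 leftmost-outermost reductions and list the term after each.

  start: add(add(add(Z, SZ), add(SZ, SSSZ)), add(SZ, mul(Z, SZ)))
  →1  add(add(SZ, add(SZ, SSSZ)), add(SZ, mul(Z, SZ)))
  →2  add(S(add(Z, add(SZ, SSSZ))), add(SZ, mul(Z, SZ)))
  →3  S(add(add(Z, add(SZ, SSSZ)), add(SZ, mul(Z, SZ))))
  →4  S(add(add(SZ, SSSZ), add(SZ, mul(Z, SZ))))
  →5  S(add(S(add(Z, SSSZ)), add(SZ, mul(Z, SZ))))
  →6  S(S(add(add(Z, SSSZ), add(SZ, mul(Z, SZ)))))

Answer: after 6 steps: S(S(add(add(Z, SSSZ), add(SZ, mul(Z, SZ)))))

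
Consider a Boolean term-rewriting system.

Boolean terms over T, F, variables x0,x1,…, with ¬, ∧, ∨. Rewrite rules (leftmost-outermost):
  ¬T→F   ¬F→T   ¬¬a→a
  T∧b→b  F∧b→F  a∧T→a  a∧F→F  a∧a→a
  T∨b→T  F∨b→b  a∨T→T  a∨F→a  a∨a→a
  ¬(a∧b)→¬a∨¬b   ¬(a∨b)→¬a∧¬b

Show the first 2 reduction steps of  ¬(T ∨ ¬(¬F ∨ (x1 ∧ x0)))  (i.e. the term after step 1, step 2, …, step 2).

Answer: after 2 steps: F ∧ ¬¬(¬F ∨ (x1 ∧ x0))

Derivation:
  start: ¬(T ∨ ¬(¬F ∨ (x1 ∧ x0)))
  step 1: ¬T ∧ ¬¬(¬F ∨ (x1 ∧ x0))
  step 2: F ∧ ¬¬(¬F ∨ (x1 ∧ x0))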